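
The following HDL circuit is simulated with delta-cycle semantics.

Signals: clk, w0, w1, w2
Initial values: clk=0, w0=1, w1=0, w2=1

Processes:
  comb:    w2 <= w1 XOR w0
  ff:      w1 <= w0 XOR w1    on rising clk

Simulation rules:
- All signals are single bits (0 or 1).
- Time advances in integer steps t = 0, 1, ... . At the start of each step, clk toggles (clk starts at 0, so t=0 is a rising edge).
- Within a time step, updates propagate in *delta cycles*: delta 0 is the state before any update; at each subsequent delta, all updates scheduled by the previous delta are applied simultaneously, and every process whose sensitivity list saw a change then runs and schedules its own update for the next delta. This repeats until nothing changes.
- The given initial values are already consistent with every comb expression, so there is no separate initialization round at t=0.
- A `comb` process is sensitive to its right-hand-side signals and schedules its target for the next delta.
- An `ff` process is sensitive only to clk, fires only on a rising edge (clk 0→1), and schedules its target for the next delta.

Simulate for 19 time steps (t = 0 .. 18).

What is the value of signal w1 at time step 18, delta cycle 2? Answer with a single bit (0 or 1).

t=0 Δ0: clk=0 w2=1 w0=1 w1=0
  Δ1: clk:0→1
  Δ2: w1:0→1
  Δ3: w2:1→0
  (3Δ to stable)
t=1 Δ0: clk=1 w2=0 w0=1 w1=1
  Δ1: clk:1→0
  (1Δ to stable)
t=2 Δ0: clk=0 w2=0 w0=1 w1=1
  Δ1: clk:0→1
  Δ2: w1:1→0
  Δ3: w2:0→1
  (3Δ to stable)
t=3 Δ0: clk=1 w2=1 w0=1 w1=0
  Δ1: clk:1→0
  (1Δ to stable)
t=4 Δ0: clk=0 w2=1 w0=1 w1=0
  Δ1: clk:0→1
  Δ2: w1:0→1
  Δ3: w2:1→0
  (3Δ to stable)
t=5 Δ0: clk=1 w2=0 w0=1 w1=1
  Δ1: clk:1→0
  (1Δ to stable)
t=6 Δ0: clk=0 w2=0 w0=1 w1=1
  Δ1: clk:0→1
  Δ2: w1:1→0
  Δ3: w2:0→1
  (3Δ to stable)
t=7 Δ0: clk=1 w2=1 w0=1 w1=0
  Δ1: clk:1→0
  (1Δ to stable)
t=8 Δ0: clk=0 w2=1 w0=1 w1=0
  Δ1: clk:0→1
  Δ2: w1:0→1
  Δ3: w2:1→0
  (3Δ to stable)
t=9 Δ0: clk=1 w2=0 w0=1 w1=1
  Δ1: clk:1→0
  (1Δ to stable)
t=10 Δ0: clk=0 w2=0 w0=1 w1=1
  Δ1: clk:0→1
  Δ2: w1:1→0
  Δ3: w2:0→1
  (3Δ to stable)
t=11 Δ0: clk=1 w2=1 w0=1 w1=0
  Δ1: clk:1→0
  (1Δ to stable)
t=12 Δ0: clk=0 w2=1 w0=1 w1=0
  Δ1: clk:0→1
  Δ2: w1:0→1
  Δ3: w2:1→0
  (3Δ to stable)
t=13 Δ0: clk=1 w2=0 w0=1 w1=1
  Δ1: clk:1→0
  (1Δ to stable)
t=14 Δ0: clk=0 w2=0 w0=1 w1=1
  Δ1: clk:0→1
  Δ2: w1:1→0
  Δ3: w2:0→1
  (3Δ to stable)
t=15 Δ0: clk=1 w2=1 w0=1 w1=0
  Δ1: clk:1→0
  (1Δ to stable)
t=16 Δ0: clk=0 w2=1 w0=1 w1=0
  Δ1: clk:0→1
  Δ2: w1:0→1
  Δ3: w2:1→0
  (3Δ to stable)
t=17 Δ0: clk=1 w2=0 w0=1 w1=1
  Δ1: clk:1→0
  (1Δ to stable)
t=18 Δ0: clk=0 w2=0 w0=1 w1=1
  Δ1: clk:0→1
  Δ2: w1:1→0
  Δ3: w2:0→1
  (3Δ to stable)

0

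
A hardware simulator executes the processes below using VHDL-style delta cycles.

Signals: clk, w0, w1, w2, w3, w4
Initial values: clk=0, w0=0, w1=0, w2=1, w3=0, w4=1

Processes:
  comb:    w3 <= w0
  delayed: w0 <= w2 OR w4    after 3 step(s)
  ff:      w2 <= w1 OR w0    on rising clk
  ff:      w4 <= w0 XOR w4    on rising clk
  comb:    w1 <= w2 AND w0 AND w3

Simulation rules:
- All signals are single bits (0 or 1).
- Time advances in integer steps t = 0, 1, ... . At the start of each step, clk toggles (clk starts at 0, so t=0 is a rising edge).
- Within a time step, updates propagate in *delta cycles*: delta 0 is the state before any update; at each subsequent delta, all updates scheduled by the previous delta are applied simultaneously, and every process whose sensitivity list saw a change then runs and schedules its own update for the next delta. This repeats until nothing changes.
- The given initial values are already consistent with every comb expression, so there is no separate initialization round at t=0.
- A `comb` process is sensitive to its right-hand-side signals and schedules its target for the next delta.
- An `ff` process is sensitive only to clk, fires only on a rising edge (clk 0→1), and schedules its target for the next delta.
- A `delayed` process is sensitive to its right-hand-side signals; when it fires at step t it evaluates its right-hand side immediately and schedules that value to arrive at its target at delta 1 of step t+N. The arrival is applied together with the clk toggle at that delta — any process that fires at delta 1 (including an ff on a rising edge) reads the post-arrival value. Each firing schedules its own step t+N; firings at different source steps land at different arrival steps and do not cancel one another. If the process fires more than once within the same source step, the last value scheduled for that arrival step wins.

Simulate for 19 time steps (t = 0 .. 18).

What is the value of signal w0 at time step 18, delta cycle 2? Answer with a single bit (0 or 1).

t=0 Δ0: w2=1 w1=0 w0=0 w4=1 clk=0 w3=0
  Δ1: clk:0→1
  Δ2: w2:1→0
  (2Δ to stable)
t=1 Δ0: w2=0 w1=0 w0=0 w4=1 clk=1 w3=0
  Δ1: clk:1→0
  (1Δ to stable)
t=2 Δ0: w2=0 w1=0 w0=0 w4=1 clk=0 w3=0
  Δ1: clk:0→1
  (1Δ to stable)
t=3 Δ0: w2=0 w1=0 w0=0 w4=1 clk=1 w3=0
  Δ1: w0:0→1, clk:1→0
  Δ2: w3:0→1
  (2Δ to stable)
t=4 Δ0: w2=0 w1=0 w0=1 w4=1 clk=0 w3=1
  Δ1: clk:0→1
  Δ2: w2:0→1, w4:1→0
  Δ3: w1:0→1
  (3Δ to stable)
t=5 Δ0: w2=1 w1=1 w0=1 w4=0 clk=1 w3=1
  Δ1: clk:1→0
  (1Δ to stable)
t=6 Δ0: w2=1 w1=1 w0=1 w4=0 clk=0 w3=1
  Δ1: clk:0→1
  Δ2: w4:0→1
  (2Δ to stable)
t=7 Δ0: w2=1 w1=1 w0=1 w4=1 clk=1 w3=1
  Δ1: clk:1→0
  (1Δ to stable)
t=8 Δ0: w2=1 w1=1 w0=1 w4=1 clk=0 w3=1
  Δ1: clk:0→1
  Δ2: w4:1→0
  (2Δ to stable)
t=9 Δ0: w2=1 w1=1 w0=1 w4=0 clk=1 w3=1
  Δ1: clk:1→0
  (1Δ to stable)
t=10 Δ0: w2=1 w1=1 w0=1 w4=0 clk=0 w3=1
  Δ1: clk:0→1
  Δ2: w4:0→1
  (2Δ to stable)
t=11 Δ0: w2=1 w1=1 w0=1 w4=1 clk=1 w3=1
  Δ1: clk:1→0
  (1Δ to stable)
t=12 Δ0: w2=1 w1=1 w0=1 w4=1 clk=0 w3=1
  Δ1: clk:0→1
  Δ2: w4:1→0
  (2Δ to stable)
t=13 Δ0: w2=1 w1=1 w0=1 w4=0 clk=1 w3=1
  Δ1: clk:1→0
  (1Δ to stable)
t=14 Δ0: w2=1 w1=1 w0=1 w4=0 clk=0 w3=1
  Δ1: clk:0→1
  Δ2: w4:0→1
  (2Δ to stable)
t=15 Δ0: w2=1 w1=1 w0=1 w4=1 clk=1 w3=1
  Δ1: clk:1→0
  (1Δ to stable)
t=16 Δ0: w2=1 w1=1 w0=1 w4=1 clk=0 w3=1
  Δ1: clk:0→1
  Δ2: w4:1→0
  (2Δ to stable)
t=17 Δ0: w2=1 w1=1 w0=1 w4=0 clk=1 w3=1
  Δ1: clk:1→0
  (1Δ to stable)
t=18 Δ0: w2=1 w1=1 w0=1 w4=0 clk=0 w3=1
  Δ1: clk:0→1
  Δ2: w4:0→1
  (2Δ to stable)

1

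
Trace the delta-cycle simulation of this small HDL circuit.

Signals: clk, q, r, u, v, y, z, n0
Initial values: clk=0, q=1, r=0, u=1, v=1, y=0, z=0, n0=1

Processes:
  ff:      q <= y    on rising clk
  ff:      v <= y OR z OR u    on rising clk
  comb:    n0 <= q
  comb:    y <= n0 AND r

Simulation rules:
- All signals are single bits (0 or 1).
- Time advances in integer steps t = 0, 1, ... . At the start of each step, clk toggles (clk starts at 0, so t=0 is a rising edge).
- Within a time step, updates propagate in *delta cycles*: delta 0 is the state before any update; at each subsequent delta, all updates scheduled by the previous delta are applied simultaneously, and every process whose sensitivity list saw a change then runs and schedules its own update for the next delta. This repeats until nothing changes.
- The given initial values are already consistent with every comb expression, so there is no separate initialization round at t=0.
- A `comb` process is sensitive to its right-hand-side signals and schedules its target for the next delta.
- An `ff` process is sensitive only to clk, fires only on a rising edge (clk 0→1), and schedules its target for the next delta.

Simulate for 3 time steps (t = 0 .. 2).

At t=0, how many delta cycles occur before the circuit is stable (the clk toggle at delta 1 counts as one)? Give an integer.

t0.Δ0 y=0 n0=1 q=1 v=1 u=1 r=0 clk=0 z=0
t0.Δ1 y=0 n0=1 q=1 v=1 u=1 r=0 clk=1 z=0
t0.Δ2 y=0 n0=1 q=0 v=1 u=1 r=0 clk=1 z=0
t0.Δ3 y=0 n0=0 q=0 v=1 u=1 r=0 clk=1 z=0
t1.Δ0 y=0 n0=0 q=0 v=1 u=1 r=0 clk=1 z=0
t1.Δ1 y=0 n0=0 q=0 v=1 u=1 r=0 clk=0 z=0
t2.Δ0 y=0 n0=0 q=0 v=1 u=1 r=0 clk=0 z=0
t2.Δ1 y=0 n0=0 q=0 v=1 u=1 r=0 clk=1 z=0

3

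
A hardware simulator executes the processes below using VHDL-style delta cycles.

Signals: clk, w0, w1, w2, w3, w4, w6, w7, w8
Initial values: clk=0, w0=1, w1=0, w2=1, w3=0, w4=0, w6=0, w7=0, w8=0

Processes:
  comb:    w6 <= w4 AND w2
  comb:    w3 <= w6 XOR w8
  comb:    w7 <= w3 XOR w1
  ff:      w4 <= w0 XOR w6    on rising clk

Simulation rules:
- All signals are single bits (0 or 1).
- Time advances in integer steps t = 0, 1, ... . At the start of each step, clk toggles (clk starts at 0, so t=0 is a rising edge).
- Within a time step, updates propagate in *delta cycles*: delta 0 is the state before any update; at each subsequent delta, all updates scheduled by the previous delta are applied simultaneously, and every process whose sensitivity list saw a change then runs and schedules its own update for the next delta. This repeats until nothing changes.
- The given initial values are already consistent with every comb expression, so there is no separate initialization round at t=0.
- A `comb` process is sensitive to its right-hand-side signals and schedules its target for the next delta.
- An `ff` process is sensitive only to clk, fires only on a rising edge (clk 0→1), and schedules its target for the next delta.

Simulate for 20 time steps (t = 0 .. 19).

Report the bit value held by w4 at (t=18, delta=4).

0

t=0 Δ0: w6=0 w0=1 w4=0 w2=1 clk=0 w7=0 w8=0 w1=0 w3=0
  Δ1: clk:0→1
  Δ2: w4:0→1
  Δ3: w6:0→1
  Δ4: w3:0→1
  Δ5: w7:0→1
  (5Δ to stable)
t=1 Δ0: w6=1 w0=1 w4=1 w2=1 clk=1 w7=1 w8=0 w1=0 w3=1
  Δ1: clk:1→0
  (1Δ to stable)
t=2 Δ0: w6=1 w0=1 w4=1 w2=1 clk=0 w7=1 w8=0 w1=0 w3=1
  Δ1: clk:0→1
  Δ2: w4:1→0
  Δ3: w6:1→0
  Δ4: w3:1→0
  Δ5: w7:1→0
  (5Δ to stable)
t=3 Δ0: w6=0 w0=1 w4=0 w2=1 clk=1 w7=0 w8=0 w1=0 w3=0
  Δ1: clk:1→0
  (1Δ to stable)
t=4 Δ0: w6=0 w0=1 w4=0 w2=1 clk=0 w7=0 w8=0 w1=0 w3=0
  Δ1: clk:0→1
  Δ2: w4:0→1
  Δ3: w6:0→1
  Δ4: w3:0→1
  Δ5: w7:0→1
  (5Δ to stable)
t=5 Δ0: w6=1 w0=1 w4=1 w2=1 clk=1 w7=1 w8=0 w1=0 w3=1
  Δ1: clk:1→0
  (1Δ to stable)
t=6 Δ0: w6=1 w0=1 w4=1 w2=1 clk=0 w7=1 w8=0 w1=0 w3=1
  Δ1: clk:0→1
  Δ2: w4:1→0
  Δ3: w6:1→0
  Δ4: w3:1→0
  Δ5: w7:1→0
  (5Δ to stable)
t=7 Δ0: w6=0 w0=1 w4=0 w2=1 clk=1 w7=0 w8=0 w1=0 w3=0
  Δ1: clk:1→0
  (1Δ to stable)
t=8 Δ0: w6=0 w0=1 w4=0 w2=1 clk=0 w7=0 w8=0 w1=0 w3=0
  Δ1: clk:0→1
  Δ2: w4:0→1
  Δ3: w6:0→1
  Δ4: w3:0→1
  Δ5: w7:0→1
  (5Δ to stable)
t=9 Δ0: w6=1 w0=1 w4=1 w2=1 clk=1 w7=1 w8=0 w1=0 w3=1
  Δ1: clk:1→0
  (1Δ to stable)
t=10 Δ0: w6=1 w0=1 w4=1 w2=1 clk=0 w7=1 w8=0 w1=0 w3=1
  Δ1: clk:0→1
  Δ2: w4:1→0
  Δ3: w6:1→0
  Δ4: w3:1→0
  Δ5: w7:1→0
  (5Δ to stable)
t=11 Δ0: w6=0 w0=1 w4=0 w2=1 clk=1 w7=0 w8=0 w1=0 w3=0
  Δ1: clk:1→0
  (1Δ to stable)
t=12 Δ0: w6=0 w0=1 w4=0 w2=1 clk=0 w7=0 w8=0 w1=0 w3=0
  Δ1: clk:0→1
  Δ2: w4:0→1
  Δ3: w6:0→1
  Δ4: w3:0→1
  Δ5: w7:0→1
  (5Δ to stable)
t=13 Δ0: w6=1 w0=1 w4=1 w2=1 clk=1 w7=1 w8=0 w1=0 w3=1
  Δ1: clk:1→0
  (1Δ to stable)
t=14 Δ0: w6=1 w0=1 w4=1 w2=1 clk=0 w7=1 w8=0 w1=0 w3=1
  Δ1: clk:0→1
  Δ2: w4:1→0
  Δ3: w6:1→0
  Δ4: w3:1→0
  Δ5: w7:1→0
  (5Δ to stable)
t=15 Δ0: w6=0 w0=1 w4=0 w2=1 clk=1 w7=0 w8=0 w1=0 w3=0
  Δ1: clk:1→0
  (1Δ to stable)
t=16 Δ0: w6=0 w0=1 w4=0 w2=1 clk=0 w7=0 w8=0 w1=0 w3=0
  Δ1: clk:0→1
  Δ2: w4:0→1
  Δ3: w6:0→1
  Δ4: w3:0→1
  Δ5: w7:0→1
  (5Δ to stable)
t=17 Δ0: w6=1 w0=1 w4=1 w2=1 clk=1 w7=1 w8=0 w1=0 w3=1
  Δ1: clk:1→0
  (1Δ to stable)
t=18 Δ0: w6=1 w0=1 w4=1 w2=1 clk=0 w7=1 w8=0 w1=0 w3=1
  Δ1: clk:0→1
  Δ2: w4:1→0
  Δ3: w6:1→0
  Δ4: w3:1→0
  Δ5: w7:1→0
  (5Δ to stable)
t=19 Δ0: w6=0 w0=1 w4=0 w2=1 clk=1 w7=0 w8=0 w1=0 w3=0
  Δ1: clk:1→0
  (1Δ to stable)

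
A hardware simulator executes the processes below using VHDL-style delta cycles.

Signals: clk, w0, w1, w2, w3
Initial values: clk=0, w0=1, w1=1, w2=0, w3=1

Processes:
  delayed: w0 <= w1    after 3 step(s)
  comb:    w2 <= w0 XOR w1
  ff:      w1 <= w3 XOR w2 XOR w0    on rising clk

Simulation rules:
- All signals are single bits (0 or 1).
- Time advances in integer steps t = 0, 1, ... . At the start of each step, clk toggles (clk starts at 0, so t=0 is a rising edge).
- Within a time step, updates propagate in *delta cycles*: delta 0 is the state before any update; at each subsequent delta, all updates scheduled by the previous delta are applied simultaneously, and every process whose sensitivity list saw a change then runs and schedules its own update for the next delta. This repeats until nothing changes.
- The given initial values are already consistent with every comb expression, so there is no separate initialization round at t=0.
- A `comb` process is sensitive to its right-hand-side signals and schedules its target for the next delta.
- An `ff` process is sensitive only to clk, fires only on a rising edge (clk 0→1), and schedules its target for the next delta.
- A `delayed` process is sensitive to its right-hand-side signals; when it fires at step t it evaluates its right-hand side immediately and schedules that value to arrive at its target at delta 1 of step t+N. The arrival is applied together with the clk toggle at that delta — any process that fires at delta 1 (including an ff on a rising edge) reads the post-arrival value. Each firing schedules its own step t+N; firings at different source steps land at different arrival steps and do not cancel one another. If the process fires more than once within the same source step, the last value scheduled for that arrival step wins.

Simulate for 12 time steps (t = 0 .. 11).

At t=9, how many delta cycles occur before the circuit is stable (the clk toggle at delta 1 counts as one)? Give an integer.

2

t=0 Δ0: w0=1 w2=0 clk=0 w1=1 w3=1
  Δ1: clk:0→1
  Δ2: w1:1→0
  Δ3: w2:0→1
  (3Δ to stable)
t=1 Δ0: w0=1 w2=1 clk=1 w1=0 w3=1
  Δ1: clk:1→0
  (1Δ to stable)
t=2 Δ0: w0=1 w2=1 clk=0 w1=0 w3=1
  Δ1: clk:0→1
  Δ2: w1:0→1
  Δ3: w2:1→0
  (3Δ to stable)
t=3 Δ0: w0=1 w2=0 clk=1 w1=1 w3=1
  Δ1: w0:1→0, clk:1→0
  Δ2: w2:0→1
  (2Δ to stable)
t=4 Δ0: w0=0 w2=1 clk=0 w1=1 w3=1
  Δ1: clk:0→1
  Δ2: w1:1→0
  Δ3: w2:1→0
  (3Δ to stable)
t=5 Δ0: w0=0 w2=0 clk=1 w1=0 w3=1
  Δ1: w0:0→1, clk:1→0
  Δ2: w2:0→1
  (2Δ to stable)
t=6 Δ0: w0=1 w2=1 clk=0 w1=0 w3=1
  Δ1: clk:0→1
  Δ2: w1:0→1
  Δ3: w2:1→0
  (3Δ to stable)
t=7 Δ0: w0=1 w2=0 clk=1 w1=1 w3=1
  Δ1: w0:1→0, clk:1→0
  Δ2: w2:0→1
  (2Δ to stable)
t=8 Δ0: w0=0 w2=1 clk=0 w1=1 w3=1
  Δ1: clk:0→1
  Δ2: w1:1→0
  Δ3: w2:1→0
  (3Δ to stable)
t=9 Δ0: w0=0 w2=0 clk=1 w1=0 w3=1
  Δ1: w0:0→1, clk:1→0
  Δ2: w2:0→1
  (2Δ to stable)
t=10 Δ0: w0=1 w2=1 clk=0 w1=0 w3=1
  Δ1: clk:0→1
  Δ2: w1:0→1
  Δ3: w2:1→0
  (3Δ to stable)
t=11 Δ0: w0=1 w2=0 clk=1 w1=1 w3=1
  Δ1: w0:1→0, clk:1→0
  Δ2: w2:0→1
  (2Δ to stable)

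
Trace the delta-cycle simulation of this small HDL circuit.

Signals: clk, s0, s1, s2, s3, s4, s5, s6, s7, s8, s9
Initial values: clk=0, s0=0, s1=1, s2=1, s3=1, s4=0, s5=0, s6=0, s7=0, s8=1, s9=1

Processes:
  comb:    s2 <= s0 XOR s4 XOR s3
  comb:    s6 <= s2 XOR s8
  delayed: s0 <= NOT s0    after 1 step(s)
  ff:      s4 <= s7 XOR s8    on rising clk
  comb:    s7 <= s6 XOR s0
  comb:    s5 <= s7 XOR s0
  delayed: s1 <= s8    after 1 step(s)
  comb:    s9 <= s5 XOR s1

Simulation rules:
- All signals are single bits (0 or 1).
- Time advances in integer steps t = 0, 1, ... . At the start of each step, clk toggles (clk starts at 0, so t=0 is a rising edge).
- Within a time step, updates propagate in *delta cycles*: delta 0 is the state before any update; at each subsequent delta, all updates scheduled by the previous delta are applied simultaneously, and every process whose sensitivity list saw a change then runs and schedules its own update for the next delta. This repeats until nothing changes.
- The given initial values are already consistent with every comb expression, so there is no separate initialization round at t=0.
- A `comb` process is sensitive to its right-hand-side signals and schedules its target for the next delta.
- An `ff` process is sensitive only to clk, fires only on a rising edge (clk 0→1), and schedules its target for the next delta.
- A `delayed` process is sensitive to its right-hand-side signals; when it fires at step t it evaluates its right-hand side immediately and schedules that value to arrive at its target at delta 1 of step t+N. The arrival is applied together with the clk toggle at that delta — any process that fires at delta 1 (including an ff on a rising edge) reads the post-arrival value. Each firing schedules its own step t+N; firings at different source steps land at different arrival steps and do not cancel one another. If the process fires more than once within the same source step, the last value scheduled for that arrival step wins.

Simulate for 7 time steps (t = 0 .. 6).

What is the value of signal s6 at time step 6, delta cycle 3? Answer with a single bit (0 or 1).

1

t0.Δ0 s1=1 clk=0 s0=0 s4=0 s8=1 s2=1 s7=0 s9=1 s6=0 s3=1 s5=0
t0.Δ1 s1=1 clk=1 s0=0 s4=0 s8=1 s2=1 s7=0 s9=1 s6=0 s3=1 s5=0
t0.Δ2 s1=1 clk=1 s0=0 s4=1 s8=1 s2=1 s7=0 s9=1 s6=0 s3=1 s5=0
t0.Δ3 s1=1 clk=1 s0=0 s4=1 s8=1 s2=0 s7=0 s9=1 s6=0 s3=1 s5=0
t0.Δ4 s1=1 clk=1 s0=0 s4=1 s8=1 s2=0 s7=0 s9=1 s6=1 s3=1 s5=0
t0.Δ5 s1=1 clk=1 s0=0 s4=1 s8=1 s2=0 s7=1 s9=1 s6=1 s3=1 s5=0
t0.Δ6 s1=1 clk=1 s0=0 s4=1 s8=1 s2=0 s7=1 s9=1 s6=1 s3=1 s5=1
t0.Δ7 s1=1 clk=1 s0=0 s4=1 s8=1 s2=0 s7=1 s9=0 s6=1 s3=1 s5=1
t1.Δ0 s1=1 clk=1 s0=0 s4=1 s8=1 s2=0 s7=1 s9=0 s6=1 s3=1 s5=1
t1.Δ1 s1=1 clk=0 s0=0 s4=1 s8=1 s2=0 s7=1 s9=0 s6=1 s3=1 s5=1
t2.Δ0 s1=1 clk=0 s0=0 s4=1 s8=1 s2=0 s7=1 s9=0 s6=1 s3=1 s5=1
t2.Δ1 s1=1 clk=1 s0=0 s4=1 s8=1 s2=0 s7=1 s9=0 s6=1 s3=1 s5=1
t2.Δ2 s1=1 clk=1 s0=0 s4=0 s8=1 s2=0 s7=1 s9=0 s6=1 s3=1 s5=1
t2.Δ3 s1=1 clk=1 s0=0 s4=0 s8=1 s2=1 s7=1 s9=0 s6=1 s3=1 s5=1
t2.Δ4 s1=1 clk=1 s0=0 s4=0 s8=1 s2=1 s7=1 s9=0 s6=0 s3=1 s5=1
t2.Δ5 s1=1 clk=1 s0=0 s4=0 s8=1 s2=1 s7=0 s9=0 s6=0 s3=1 s5=1
t2.Δ6 s1=1 clk=1 s0=0 s4=0 s8=1 s2=1 s7=0 s9=0 s6=0 s3=1 s5=0
t2.Δ7 s1=1 clk=1 s0=0 s4=0 s8=1 s2=1 s7=0 s9=1 s6=0 s3=1 s5=0
t3.Δ0 s1=1 clk=1 s0=0 s4=0 s8=1 s2=1 s7=0 s9=1 s6=0 s3=1 s5=0
t3.Δ1 s1=1 clk=0 s0=0 s4=0 s8=1 s2=1 s7=0 s9=1 s6=0 s3=1 s5=0
t4.Δ0 s1=1 clk=0 s0=0 s4=0 s8=1 s2=1 s7=0 s9=1 s6=0 s3=1 s5=0
t4.Δ1 s1=1 clk=1 s0=0 s4=0 s8=1 s2=1 s7=0 s9=1 s6=0 s3=1 s5=0
t4.Δ2 s1=1 clk=1 s0=0 s4=1 s8=1 s2=1 s7=0 s9=1 s6=0 s3=1 s5=0
t4.Δ3 s1=1 clk=1 s0=0 s4=1 s8=1 s2=0 s7=0 s9=1 s6=0 s3=1 s5=0
t4.Δ4 s1=1 clk=1 s0=0 s4=1 s8=1 s2=0 s7=0 s9=1 s6=1 s3=1 s5=0
t4.Δ5 s1=1 clk=1 s0=0 s4=1 s8=1 s2=0 s7=1 s9=1 s6=1 s3=1 s5=0
t4.Δ6 s1=1 clk=1 s0=0 s4=1 s8=1 s2=0 s7=1 s9=1 s6=1 s3=1 s5=1
t4.Δ7 s1=1 clk=1 s0=0 s4=1 s8=1 s2=0 s7=1 s9=0 s6=1 s3=1 s5=1
t5.Δ0 s1=1 clk=1 s0=0 s4=1 s8=1 s2=0 s7=1 s9=0 s6=1 s3=1 s5=1
t5.Δ1 s1=1 clk=0 s0=0 s4=1 s8=1 s2=0 s7=1 s9=0 s6=1 s3=1 s5=1
t6.Δ0 s1=1 clk=0 s0=0 s4=1 s8=1 s2=0 s7=1 s9=0 s6=1 s3=1 s5=1
t6.Δ1 s1=1 clk=1 s0=0 s4=1 s8=1 s2=0 s7=1 s9=0 s6=1 s3=1 s5=1
t6.Δ2 s1=1 clk=1 s0=0 s4=0 s8=1 s2=0 s7=1 s9=0 s6=1 s3=1 s5=1
t6.Δ3 s1=1 clk=1 s0=0 s4=0 s8=1 s2=1 s7=1 s9=0 s6=1 s3=1 s5=1
t6.Δ4 s1=1 clk=1 s0=0 s4=0 s8=1 s2=1 s7=1 s9=0 s6=0 s3=1 s5=1
t6.Δ5 s1=1 clk=1 s0=0 s4=0 s8=1 s2=1 s7=0 s9=0 s6=0 s3=1 s5=1
t6.Δ6 s1=1 clk=1 s0=0 s4=0 s8=1 s2=1 s7=0 s9=0 s6=0 s3=1 s5=0
t6.Δ7 s1=1 clk=1 s0=0 s4=0 s8=1 s2=1 s7=0 s9=1 s6=0 s3=1 s5=0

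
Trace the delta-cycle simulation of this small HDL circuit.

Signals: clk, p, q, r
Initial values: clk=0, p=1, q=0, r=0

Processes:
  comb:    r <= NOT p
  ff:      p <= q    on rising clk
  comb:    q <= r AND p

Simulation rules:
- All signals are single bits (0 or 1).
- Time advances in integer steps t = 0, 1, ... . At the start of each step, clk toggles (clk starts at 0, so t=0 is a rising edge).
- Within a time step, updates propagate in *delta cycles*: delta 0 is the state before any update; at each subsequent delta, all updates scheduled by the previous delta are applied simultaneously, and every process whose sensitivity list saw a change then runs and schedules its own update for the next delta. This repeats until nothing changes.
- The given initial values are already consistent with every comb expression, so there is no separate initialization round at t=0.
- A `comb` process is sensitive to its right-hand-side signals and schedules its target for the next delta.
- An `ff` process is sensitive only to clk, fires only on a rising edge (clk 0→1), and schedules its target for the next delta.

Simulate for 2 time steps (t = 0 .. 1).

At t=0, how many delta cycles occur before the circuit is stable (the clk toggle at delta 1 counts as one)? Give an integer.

3

t=0 Δ0: q=0 r=0 p=1 clk=0
  Δ1: clk:0→1
  Δ2: p:1→0
  Δ3: r:0→1
  (3Δ to stable)
t=1 Δ0: q=0 r=1 p=0 clk=1
  Δ1: clk:1→0
  (1Δ to stable)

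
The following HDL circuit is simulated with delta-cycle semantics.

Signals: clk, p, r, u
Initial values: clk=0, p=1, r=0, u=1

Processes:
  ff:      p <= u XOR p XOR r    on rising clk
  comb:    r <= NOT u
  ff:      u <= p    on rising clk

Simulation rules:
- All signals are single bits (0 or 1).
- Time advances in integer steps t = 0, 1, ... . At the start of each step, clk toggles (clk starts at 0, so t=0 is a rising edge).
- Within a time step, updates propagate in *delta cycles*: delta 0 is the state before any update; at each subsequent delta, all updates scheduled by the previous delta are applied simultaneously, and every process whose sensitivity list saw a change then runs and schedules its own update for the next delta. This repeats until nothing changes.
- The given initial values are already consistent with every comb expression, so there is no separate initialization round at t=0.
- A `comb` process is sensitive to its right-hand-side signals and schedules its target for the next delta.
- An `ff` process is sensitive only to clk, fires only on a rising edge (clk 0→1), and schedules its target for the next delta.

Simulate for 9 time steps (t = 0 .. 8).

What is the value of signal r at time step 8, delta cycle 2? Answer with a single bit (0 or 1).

t=0 Δ0: u=1 r=0 p=1 clk=0
  Δ1: clk:0→1
  Δ2: p:1→0
  (2Δ to stable)
t=1 Δ0: u=1 r=0 p=0 clk=1
  Δ1: clk:1→0
  (1Δ to stable)
t=2 Δ0: u=1 r=0 p=0 clk=0
  Δ1: clk:0→1
  Δ2: u:1→0, p:0→1
  Δ3: r:0→1
  (3Δ to stable)
t=3 Δ0: u=0 r=1 p=1 clk=1
  Δ1: clk:1→0
  (1Δ to stable)
t=4 Δ0: u=0 r=1 p=1 clk=0
  Δ1: clk:0→1
  Δ2: u:0→1, p:1→0
  Δ3: r:1→0
  (3Δ to stable)
t=5 Δ0: u=1 r=0 p=0 clk=1
  Δ1: clk:1→0
  (1Δ to stable)
t=6 Δ0: u=1 r=0 p=0 clk=0
  Δ1: clk:0→1
  Δ2: u:1→0, p:0→1
  Δ3: r:0→1
  (3Δ to stable)
t=7 Δ0: u=0 r=1 p=1 clk=1
  Δ1: clk:1→0
  (1Δ to stable)
t=8 Δ0: u=0 r=1 p=1 clk=0
  Δ1: clk:0→1
  Δ2: u:0→1, p:1→0
  Δ3: r:1→0
  (3Δ to stable)

1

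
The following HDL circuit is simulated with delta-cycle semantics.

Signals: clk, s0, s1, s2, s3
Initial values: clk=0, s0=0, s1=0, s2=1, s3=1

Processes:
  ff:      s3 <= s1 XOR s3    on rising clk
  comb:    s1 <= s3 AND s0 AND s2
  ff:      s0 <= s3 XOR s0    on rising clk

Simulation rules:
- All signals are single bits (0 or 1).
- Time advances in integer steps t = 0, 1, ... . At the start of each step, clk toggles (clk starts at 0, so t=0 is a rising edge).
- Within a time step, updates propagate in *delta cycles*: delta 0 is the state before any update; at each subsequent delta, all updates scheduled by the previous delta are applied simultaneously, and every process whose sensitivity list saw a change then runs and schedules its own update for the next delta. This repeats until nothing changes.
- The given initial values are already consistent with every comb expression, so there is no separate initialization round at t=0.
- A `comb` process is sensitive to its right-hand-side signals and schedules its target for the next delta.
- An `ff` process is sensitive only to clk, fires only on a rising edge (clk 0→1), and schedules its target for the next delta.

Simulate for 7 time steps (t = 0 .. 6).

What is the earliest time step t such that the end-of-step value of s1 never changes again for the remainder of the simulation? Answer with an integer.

t=0 Δ0: s1=0 s0=0 s2=1 s3=1 clk=0
  Δ1: clk:0→1
  Δ2: s0:0→1
  Δ3: s1:0→1
  (3Δ to stable)
t=1 Δ0: s1=1 s0=1 s2=1 s3=1 clk=1
  Δ1: clk:1→0
  (1Δ to stable)
t=2 Δ0: s1=1 s0=1 s2=1 s3=1 clk=0
  Δ1: clk:0→1
  Δ2: s0:1→0, s3:1→0
  Δ3: s1:1→0
  (3Δ to stable)
t=3 Δ0: s1=0 s0=0 s2=1 s3=0 clk=1
  Δ1: clk:1→0
  (1Δ to stable)
t=4 Δ0: s1=0 s0=0 s2=1 s3=0 clk=0
  Δ1: clk:0→1
  (1Δ to stable)
t=5 Δ0: s1=0 s0=0 s2=1 s3=0 clk=1
  Δ1: clk:1→0
  (1Δ to stable)
t=6 Δ0: s1=0 s0=0 s2=1 s3=0 clk=0
  Δ1: clk:0→1
  (1Δ to stable)

2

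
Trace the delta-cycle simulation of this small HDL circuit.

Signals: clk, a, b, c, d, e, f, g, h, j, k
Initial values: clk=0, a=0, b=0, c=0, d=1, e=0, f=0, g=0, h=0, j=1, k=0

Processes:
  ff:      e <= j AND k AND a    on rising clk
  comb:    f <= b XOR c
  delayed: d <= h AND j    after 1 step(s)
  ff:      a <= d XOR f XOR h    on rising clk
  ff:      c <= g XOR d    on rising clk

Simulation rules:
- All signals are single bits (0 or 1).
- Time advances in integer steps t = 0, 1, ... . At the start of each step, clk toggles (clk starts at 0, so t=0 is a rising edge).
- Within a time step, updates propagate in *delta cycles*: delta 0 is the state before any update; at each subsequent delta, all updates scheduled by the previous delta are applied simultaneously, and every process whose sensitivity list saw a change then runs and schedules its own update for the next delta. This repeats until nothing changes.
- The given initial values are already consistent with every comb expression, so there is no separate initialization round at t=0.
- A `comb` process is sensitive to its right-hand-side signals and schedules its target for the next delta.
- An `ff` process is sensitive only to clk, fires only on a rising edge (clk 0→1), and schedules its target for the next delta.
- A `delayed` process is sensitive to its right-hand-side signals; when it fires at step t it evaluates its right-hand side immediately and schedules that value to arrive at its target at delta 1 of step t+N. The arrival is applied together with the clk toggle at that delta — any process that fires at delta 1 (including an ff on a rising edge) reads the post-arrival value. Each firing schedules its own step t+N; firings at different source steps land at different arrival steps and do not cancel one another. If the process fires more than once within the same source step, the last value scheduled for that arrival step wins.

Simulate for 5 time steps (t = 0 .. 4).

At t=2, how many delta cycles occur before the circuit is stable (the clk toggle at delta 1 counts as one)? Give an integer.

2

t=0 Δ0: g=0 d=1 h=0 e=0 f=0 b=0 c=0 k=0 clk=0 j=1 a=0
  Δ1: clk:0→1
  Δ2: c:0→1, a:0→1
  Δ3: f:0→1
  (3Δ to stable)
t=1 Δ0: g=0 d=1 h=0 e=0 f=1 b=0 c=1 k=0 clk=1 j=1 a=1
  Δ1: clk:1→0
  (1Δ to stable)
t=2 Δ0: g=0 d=1 h=0 e=0 f=1 b=0 c=1 k=0 clk=0 j=1 a=1
  Δ1: clk:0→1
  Δ2: a:1→0
  (2Δ to stable)
t=3 Δ0: g=0 d=1 h=0 e=0 f=1 b=0 c=1 k=0 clk=1 j=1 a=0
  Δ1: clk:1→0
  (1Δ to stable)
t=4 Δ0: g=0 d=1 h=0 e=0 f=1 b=0 c=1 k=0 clk=0 j=1 a=0
  Δ1: clk:0→1
  (1Δ to stable)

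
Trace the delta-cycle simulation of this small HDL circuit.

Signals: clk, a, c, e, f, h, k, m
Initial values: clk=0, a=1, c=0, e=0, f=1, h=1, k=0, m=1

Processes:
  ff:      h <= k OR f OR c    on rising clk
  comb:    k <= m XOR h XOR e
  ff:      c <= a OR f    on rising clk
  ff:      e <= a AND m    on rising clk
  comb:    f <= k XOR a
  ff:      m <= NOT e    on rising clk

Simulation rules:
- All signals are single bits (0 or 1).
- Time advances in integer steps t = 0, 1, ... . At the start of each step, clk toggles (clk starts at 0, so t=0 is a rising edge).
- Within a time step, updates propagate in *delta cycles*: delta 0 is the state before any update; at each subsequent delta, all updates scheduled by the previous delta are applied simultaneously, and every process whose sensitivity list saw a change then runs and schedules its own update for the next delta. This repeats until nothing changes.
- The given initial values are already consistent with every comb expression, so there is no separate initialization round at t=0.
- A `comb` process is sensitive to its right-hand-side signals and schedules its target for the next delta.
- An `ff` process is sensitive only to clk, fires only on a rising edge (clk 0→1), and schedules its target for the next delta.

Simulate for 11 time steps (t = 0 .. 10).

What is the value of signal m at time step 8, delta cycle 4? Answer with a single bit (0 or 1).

1

t0.Δ0 clk=0 f=1 a=1 e=0 h=1 m=1 c=0 k=0
t0.Δ1 clk=1 f=1 a=1 e=0 h=1 m=1 c=0 k=0
t0.Δ2 clk=1 f=1 a=1 e=1 h=1 m=1 c=1 k=0
t0.Δ3 clk=1 f=1 a=1 e=1 h=1 m=1 c=1 k=1
t0.Δ4 clk=1 f=0 a=1 e=1 h=1 m=1 c=1 k=1
t1.Δ0 clk=1 f=0 a=1 e=1 h=1 m=1 c=1 k=1
t1.Δ1 clk=0 f=0 a=1 e=1 h=1 m=1 c=1 k=1
t2.Δ0 clk=0 f=0 a=1 e=1 h=1 m=1 c=1 k=1
t2.Δ1 clk=1 f=0 a=1 e=1 h=1 m=1 c=1 k=1
t2.Δ2 clk=1 f=0 a=1 e=1 h=1 m=0 c=1 k=1
t2.Δ3 clk=1 f=0 a=1 e=1 h=1 m=0 c=1 k=0
t2.Δ4 clk=1 f=1 a=1 e=1 h=1 m=0 c=1 k=0
t3.Δ0 clk=1 f=1 a=1 e=1 h=1 m=0 c=1 k=0
t3.Δ1 clk=0 f=1 a=1 e=1 h=1 m=0 c=1 k=0
t4.Δ0 clk=0 f=1 a=1 e=1 h=1 m=0 c=1 k=0
t4.Δ1 clk=1 f=1 a=1 e=1 h=1 m=0 c=1 k=0
t4.Δ2 clk=1 f=1 a=1 e=0 h=1 m=0 c=1 k=0
t4.Δ3 clk=1 f=1 a=1 e=0 h=1 m=0 c=1 k=1
t4.Δ4 clk=1 f=0 a=1 e=0 h=1 m=0 c=1 k=1
t5.Δ0 clk=1 f=0 a=1 e=0 h=1 m=0 c=1 k=1
t5.Δ1 clk=0 f=0 a=1 e=0 h=1 m=0 c=1 k=1
t6.Δ0 clk=0 f=0 a=1 e=0 h=1 m=0 c=1 k=1
t6.Δ1 clk=1 f=0 a=1 e=0 h=1 m=0 c=1 k=1
t6.Δ2 clk=1 f=0 a=1 e=0 h=1 m=1 c=1 k=1
t6.Δ3 clk=1 f=0 a=1 e=0 h=1 m=1 c=1 k=0
t6.Δ4 clk=1 f=1 a=1 e=0 h=1 m=1 c=1 k=0
t7.Δ0 clk=1 f=1 a=1 e=0 h=1 m=1 c=1 k=0
t7.Δ1 clk=0 f=1 a=1 e=0 h=1 m=1 c=1 k=0
t8.Δ0 clk=0 f=1 a=1 e=0 h=1 m=1 c=1 k=0
t8.Δ1 clk=1 f=1 a=1 e=0 h=1 m=1 c=1 k=0
t8.Δ2 clk=1 f=1 a=1 e=1 h=1 m=1 c=1 k=0
t8.Δ3 clk=1 f=1 a=1 e=1 h=1 m=1 c=1 k=1
t8.Δ4 clk=1 f=0 a=1 e=1 h=1 m=1 c=1 k=1
t9.Δ0 clk=1 f=0 a=1 e=1 h=1 m=1 c=1 k=1
t9.Δ1 clk=0 f=0 a=1 e=1 h=1 m=1 c=1 k=1
t10.Δ0 clk=0 f=0 a=1 e=1 h=1 m=1 c=1 k=1
t10.Δ1 clk=1 f=0 a=1 e=1 h=1 m=1 c=1 k=1
t10.Δ2 clk=1 f=0 a=1 e=1 h=1 m=0 c=1 k=1
t10.Δ3 clk=1 f=0 a=1 e=1 h=1 m=0 c=1 k=0
t10.Δ4 clk=1 f=1 a=1 e=1 h=1 m=0 c=1 k=0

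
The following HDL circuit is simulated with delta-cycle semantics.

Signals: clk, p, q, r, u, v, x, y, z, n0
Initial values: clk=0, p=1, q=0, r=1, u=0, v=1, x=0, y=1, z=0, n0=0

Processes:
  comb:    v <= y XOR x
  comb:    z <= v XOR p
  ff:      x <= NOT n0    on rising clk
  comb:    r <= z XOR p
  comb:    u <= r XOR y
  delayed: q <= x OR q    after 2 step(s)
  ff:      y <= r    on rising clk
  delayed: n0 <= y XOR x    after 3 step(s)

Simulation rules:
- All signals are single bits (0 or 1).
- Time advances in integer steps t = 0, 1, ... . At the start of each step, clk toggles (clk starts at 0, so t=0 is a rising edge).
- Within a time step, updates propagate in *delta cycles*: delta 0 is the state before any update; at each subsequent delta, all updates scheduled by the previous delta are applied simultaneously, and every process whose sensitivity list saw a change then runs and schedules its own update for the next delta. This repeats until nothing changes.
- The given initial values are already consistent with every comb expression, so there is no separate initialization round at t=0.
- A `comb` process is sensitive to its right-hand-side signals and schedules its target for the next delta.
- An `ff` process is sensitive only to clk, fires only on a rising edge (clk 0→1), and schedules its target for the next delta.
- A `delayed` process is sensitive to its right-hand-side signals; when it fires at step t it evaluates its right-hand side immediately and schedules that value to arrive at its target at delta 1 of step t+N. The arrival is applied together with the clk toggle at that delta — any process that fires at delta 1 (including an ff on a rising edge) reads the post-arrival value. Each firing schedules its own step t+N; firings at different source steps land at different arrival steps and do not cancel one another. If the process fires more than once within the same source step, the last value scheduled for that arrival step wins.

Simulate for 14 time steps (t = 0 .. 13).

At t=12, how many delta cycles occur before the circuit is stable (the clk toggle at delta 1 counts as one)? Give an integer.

t=0 Δ0: n0=0 r=1 p=1 q=0 clk=0 u=0 y=1 z=0 x=0 v=1
  Δ1: clk:0→1
  Δ2: x:0→1
  Δ3: v:1→0
  Δ4: z:0→1
  Δ5: r:1→0
  Δ6: u:0→1
  (6Δ to stable)
t=1 Δ0: n0=0 r=0 p=1 q=0 clk=1 u=1 y=1 z=1 x=1 v=0
  Δ1: clk:1→0
  (1Δ to stable)
t=2 Δ0: n0=0 r=0 p=1 q=0 clk=0 u=1 y=1 z=1 x=1 v=0
  Δ1: q:0→1, clk:0→1
  Δ2: y:1→0
  Δ3: u:1→0, v:0→1
  Δ4: z:1→0
  Δ5: r:0→1
  Δ6: u:0→1
  (6Δ to stable)
t=3 Δ0: n0=0 r=1 p=1 q=1 clk=1 u=1 y=0 z=0 x=1 v=1
  Δ1: clk:1→0
  (1Δ to stable)
t=4 Δ0: n0=0 r=1 p=1 q=1 clk=0 u=1 y=0 z=0 x=1 v=1
  Δ1: clk:0→1
  Δ2: y:0→1
  Δ3: u:1→0, v:1→0
  Δ4: z:0→1
  Δ5: r:1→0
  Δ6: u:0→1
  (6Δ to stable)
t=5 Δ0: n0=0 r=0 p=1 q=1 clk=1 u=1 y=1 z=1 x=1 v=0
  Δ1: n0:0→1, clk:1→0
  (1Δ to stable)
t=6 Δ0: n0=1 r=0 p=1 q=1 clk=0 u=1 y=1 z=1 x=1 v=0
  Δ1: clk:0→1
  Δ2: y:1→0, x:1→0
  Δ3: u:1→0
  (3Δ to stable)
t=7 Δ0: n0=1 r=0 p=1 q=1 clk=1 u=0 y=0 z=1 x=0 v=0
  Δ1: n0:1→0, clk:1→0
  (1Δ to stable)
t=8 Δ0: n0=0 r=0 p=1 q=1 clk=0 u=0 y=0 z=1 x=0 v=0
  Δ1: clk:0→1
  Δ2: x:0→1
  Δ3: v:0→1
  Δ4: z:1→0
  Δ5: r:0→1
  Δ6: u:0→1
  (6Δ to stable)
t=9 Δ0: n0=0 r=1 p=1 q=1 clk=1 u=1 y=0 z=0 x=1 v=1
  Δ1: clk:1→0
  (1Δ to stable)
t=10 Δ0: n0=0 r=1 p=1 q=1 clk=0 u=1 y=0 z=0 x=1 v=1
  Δ1: clk:0→1
  Δ2: y:0→1
  Δ3: u:1→0, v:1→0
  Δ4: z:0→1
  Δ5: r:1→0
  Δ6: u:0→1
  (6Δ to stable)
t=11 Δ0: n0=0 r=0 p=1 q=1 clk=1 u=1 y=1 z=1 x=1 v=0
  Δ1: n0:0→1, clk:1→0
  (1Δ to stable)
t=12 Δ0: n0=1 r=0 p=1 q=1 clk=0 u=1 y=1 z=1 x=1 v=0
  Δ1: clk:0→1
  Δ2: y:1→0, x:1→0
  Δ3: u:1→0
  (3Δ to stable)
t=13 Δ0: n0=1 r=0 p=1 q=1 clk=1 u=0 y=0 z=1 x=0 v=0
  Δ1: n0:1→0, clk:1→0
  (1Δ to stable)

3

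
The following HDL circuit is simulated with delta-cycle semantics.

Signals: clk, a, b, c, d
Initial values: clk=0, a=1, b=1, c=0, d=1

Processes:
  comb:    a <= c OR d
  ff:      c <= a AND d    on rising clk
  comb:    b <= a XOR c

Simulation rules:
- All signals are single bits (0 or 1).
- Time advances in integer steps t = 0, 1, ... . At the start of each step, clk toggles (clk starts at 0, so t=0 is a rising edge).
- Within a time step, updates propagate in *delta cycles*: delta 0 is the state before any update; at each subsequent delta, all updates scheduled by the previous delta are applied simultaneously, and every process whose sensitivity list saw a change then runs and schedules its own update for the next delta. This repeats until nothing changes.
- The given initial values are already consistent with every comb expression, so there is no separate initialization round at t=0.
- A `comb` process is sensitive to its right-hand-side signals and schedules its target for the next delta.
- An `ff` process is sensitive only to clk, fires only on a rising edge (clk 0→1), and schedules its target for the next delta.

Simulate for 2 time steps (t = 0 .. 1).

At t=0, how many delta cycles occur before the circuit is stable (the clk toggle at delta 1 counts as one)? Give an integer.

t0.Δ0 clk=0 a=1 c=0 d=1 b=1
t0.Δ1 clk=1 a=1 c=0 d=1 b=1
t0.Δ2 clk=1 a=1 c=1 d=1 b=1
t0.Δ3 clk=1 a=1 c=1 d=1 b=0
t1.Δ0 clk=1 a=1 c=1 d=1 b=0
t1.Δ1 clk=0 a=1 c=1 d=1 b=0

3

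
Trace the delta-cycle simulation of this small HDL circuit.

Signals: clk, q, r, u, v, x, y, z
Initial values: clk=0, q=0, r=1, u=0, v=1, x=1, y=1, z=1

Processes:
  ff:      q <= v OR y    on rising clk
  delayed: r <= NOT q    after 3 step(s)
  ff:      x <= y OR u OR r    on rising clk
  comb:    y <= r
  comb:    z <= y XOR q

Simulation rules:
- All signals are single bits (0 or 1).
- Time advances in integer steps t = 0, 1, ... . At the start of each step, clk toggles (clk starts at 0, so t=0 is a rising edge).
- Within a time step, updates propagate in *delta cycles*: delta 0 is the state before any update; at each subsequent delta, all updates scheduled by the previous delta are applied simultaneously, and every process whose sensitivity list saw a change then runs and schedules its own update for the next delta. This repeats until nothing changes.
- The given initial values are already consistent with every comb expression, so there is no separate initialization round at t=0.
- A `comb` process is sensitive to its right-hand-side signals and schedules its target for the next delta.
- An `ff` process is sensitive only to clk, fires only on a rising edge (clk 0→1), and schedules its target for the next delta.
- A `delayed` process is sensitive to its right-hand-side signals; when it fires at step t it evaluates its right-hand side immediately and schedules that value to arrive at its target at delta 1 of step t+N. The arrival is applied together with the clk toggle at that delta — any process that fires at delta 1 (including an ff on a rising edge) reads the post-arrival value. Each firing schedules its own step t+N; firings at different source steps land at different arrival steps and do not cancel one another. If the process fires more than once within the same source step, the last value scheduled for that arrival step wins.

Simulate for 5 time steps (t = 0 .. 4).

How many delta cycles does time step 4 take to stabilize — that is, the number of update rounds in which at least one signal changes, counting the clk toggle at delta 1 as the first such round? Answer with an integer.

2

t0.Δ0 y=1 u=0 z=1 v=1 r=1 x=1 q=0 clk=0
t0.Δ1 y=1 u=0 z=1 v=1 r=1 x=1 q=0 clk=1
t0.Δ2 y=1 u=0 z=1 v=1 r=1 x=1 q=1 clk=1
t0.Δ3 y=1 u=0 z=0 v=1 r=1 x=1 q=1 clk=1
t1.Δ0 y=1 u=0 z=0 v=1 r=1 x=1 q=1 clk=1
t1.Δ1 y=1 u=0 z=0 v=1 r=1 x=1 q=1 clk=0
t2.Δ0 y=1 u=0 z=0 v=1 r=1 x=1 q=1 clk=0
t2.Δ1 y=1 u=0 z=0 v=1 r=1 x=1 q=1 clk=1
t3.Δ0 y=1 u=0 z=0 v=1 r=1 x=1 q=1 clk=1
t3.Δ1 y=1 u=0 z=0 v=1 r=0 x=1 q=1 clk=0
t3.Δ2 y=0 u=0 z=0 v=1 r=0 x=1 q=1 clk=0
t3.Δ3 y=0 u=0 z=1 v=1 r=0 x=1 q=1 clk=0
t4.Δ0 y=0 u=0 z=1 v=1 r=0 x=1 q=1 clk=0
t4.Δ1 y=0 u=0 z=1 v=1 r=0 x=1 q=1 clk=1
t4.Δ2 y=0 u=0 z=1 v=1 r=0 x=0 q=1 clk=1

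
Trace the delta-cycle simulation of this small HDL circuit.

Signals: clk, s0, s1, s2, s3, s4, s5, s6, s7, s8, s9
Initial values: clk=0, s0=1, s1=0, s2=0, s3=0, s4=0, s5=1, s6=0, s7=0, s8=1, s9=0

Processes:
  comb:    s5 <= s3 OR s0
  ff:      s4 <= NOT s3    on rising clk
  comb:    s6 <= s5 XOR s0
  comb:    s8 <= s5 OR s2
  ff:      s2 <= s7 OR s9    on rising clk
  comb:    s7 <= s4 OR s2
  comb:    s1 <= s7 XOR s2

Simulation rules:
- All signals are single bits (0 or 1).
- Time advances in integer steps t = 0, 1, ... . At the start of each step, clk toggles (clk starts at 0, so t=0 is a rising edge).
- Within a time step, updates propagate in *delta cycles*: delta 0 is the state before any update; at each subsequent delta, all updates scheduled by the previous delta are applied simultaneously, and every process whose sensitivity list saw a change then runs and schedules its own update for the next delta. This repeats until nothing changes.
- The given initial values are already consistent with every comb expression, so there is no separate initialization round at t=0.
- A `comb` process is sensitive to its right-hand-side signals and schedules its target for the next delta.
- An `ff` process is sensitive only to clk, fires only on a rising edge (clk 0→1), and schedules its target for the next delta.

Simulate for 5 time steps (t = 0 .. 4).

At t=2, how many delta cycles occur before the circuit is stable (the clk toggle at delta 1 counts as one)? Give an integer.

[bits: s2,s6,s3,s5,s8,s1,s4,s9,s0,clk,s7]
t=0: Δ0=00011000100 Δ1=00011000110 Δ2=00011010110 Δ3=00011010111 Δ4=00011110111 | 4Δ
t=1: Δ0=00011110111 Δ1=00011110101 | 1Δ
t=2: Δ0=00011110101 Δ1=00011110111 Δ2=10011110111 Δ3=10011010111 | 3Δ
t=3: Δ0=10011010111 Δ1=10011010101 | 1Δ
t=4: Δ0=10011010101 Δ1=10011010111 | 1Δ

3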